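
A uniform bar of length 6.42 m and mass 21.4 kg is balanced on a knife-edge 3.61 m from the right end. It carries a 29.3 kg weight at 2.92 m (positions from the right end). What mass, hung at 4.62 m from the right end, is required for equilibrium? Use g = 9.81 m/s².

m ≈ 28.5 kg

Sum moments about the knife-edge (at 3.61 m from the right end) (the support reaction has zero arm there).
Beam weight: 21.4 × 9.81 = 209.9 N down at 3.21 m → arm 0.4 m, τ = 209.9 × 0.4 = 83.96 N·m clockwise.
Weight: 29.3 × 9.81 = 287.4 N down at 2.92 m → arm 0.69 m, τ = 287.4 × 0.69 = 198.3 N·m clockwise.
Net moment of known loads = 282.3 N·m clockwise.
An unknown mass m at 4.62 m has arm 1.01 m; its moment is m·g·1.01 counterclockwise.
For rotational equilibrium, m × 9.81 × 1.01 = 282.3, so m = 282.3 / (9.81 × 1.01) = 28.5 kg.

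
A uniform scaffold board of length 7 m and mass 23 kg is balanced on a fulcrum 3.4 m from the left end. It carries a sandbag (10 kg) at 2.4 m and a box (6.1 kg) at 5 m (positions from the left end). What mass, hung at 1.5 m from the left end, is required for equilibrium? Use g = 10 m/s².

Take moments about the fulcrum (at 3.4 m from the left end).
Beam weight: 23 × 10 = 230 N down at 3.5 m → arm 0.1 m, τ = 230 × 0.1 = 23 N·m clockwise.
Sandbag: 10 × 10 = 100 N down at 2.4 m → arm 1 m, τ = 100 × 1 = 100 N·m counterclockwise.
Box: 6.1 × 10 = 61 N down at 5 m → arm 1.6 m, τ = 61 × 1.6 = 97.6 N·m clockwise.
Net moment of known loads = 20.6 N·m clockwise.
An unknown mass m at 1.5 m has arm 1.9 m; its moment is m·g·1.9 counterclockwise.
For rotational equilibrium, m × 10 × 1.9 = 20.6, so m = 20.6 / (10 × 1.9) = 1.08 kg.

m ≈ 1.08 kg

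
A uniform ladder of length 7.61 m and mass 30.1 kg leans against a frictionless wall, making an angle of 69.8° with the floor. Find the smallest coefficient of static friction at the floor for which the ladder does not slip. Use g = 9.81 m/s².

μ_min ≈ 0.184

Take moments about the foot of the ladder.
Ladder weight 30.1×9.81 = 295.3 N acts at 3.805 m along the ladder; its horizontal arm is 3.805·cos69.8° = 1.314 m → τ = 388 N·m clockwise.
Wall normal N acts horizontally at the top; its moment arm is the height L sinθ = 7.61·sin69.8° = 7.142 m, counterclockwise.
Στ = 0 ⇒ N × 7.142 = 388 ⇒ N = 54.33 N.
ΣFx = 0 ⇒ f = N_wall = 54.33 N. ΣFy = 0 ⇒ N_floor = 295.3 N.
μ_min = f / N_floor = 54.33 / 295.3 = 0.184.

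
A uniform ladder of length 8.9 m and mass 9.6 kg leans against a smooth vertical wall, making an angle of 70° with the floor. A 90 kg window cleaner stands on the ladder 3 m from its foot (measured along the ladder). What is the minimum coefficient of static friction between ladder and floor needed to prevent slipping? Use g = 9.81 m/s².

μ_min ≈ 0.128

Take moments about the foot of the ladder.
Ladder weight 9.6×9.81 = 94.18 N acts at 4.45 m along the ladder; its horizontal arm is 4.45·cos70° = 1.522 m → τ = 143.3 N·m clockwise.
Window cleaner: 90×9.81 = 882.9 N at 3 m → arm 1.026 m → τ = 905.9 N·m clockwise.
Wall normal N acts horizontally at the top; its moment arm is the height L sinθ = 8.9·sin70° = 8.363 m, counterclockwise.
Setting net torque to zero: N × 8.363 = 1049 → N = 125.4 N.
ΣFx = 0 ⇒ f = N_wall = 125.4 N. ΣFy = 0 ⇒ N_floor = 977.1 N.
μ_min = f / N_floor = 125.4 / 977.1 = 0.128.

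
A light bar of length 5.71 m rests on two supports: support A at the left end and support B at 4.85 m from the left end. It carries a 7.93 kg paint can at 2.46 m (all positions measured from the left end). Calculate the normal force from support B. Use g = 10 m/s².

R_B ≈ 40.2 N

Sum moments about support A (its reaction then has zero moment arm).
Paint can: 7.93 × 10 = 79.3 N down at 2.46 m → arm 2.46 m, τ = 79.3 × 2.46 = 195.1 N·m clockwise.
Net load moment about support A = 195.1 N·m clockwise.
Reaction R at support B is upward at 4.85 m, arm 4.85 m → moment R × 4.85 counterclockwise.
Setting net torque to zero: R × 4.85 = 195.1 → R = 40.2 N.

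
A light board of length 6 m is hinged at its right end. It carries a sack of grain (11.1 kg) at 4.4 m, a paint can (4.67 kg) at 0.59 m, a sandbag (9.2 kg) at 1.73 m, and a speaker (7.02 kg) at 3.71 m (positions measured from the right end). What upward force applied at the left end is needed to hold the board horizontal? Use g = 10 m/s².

F ≈ 156 N

About the right end:
Sack of grain: 11.1 × 10 = 111 N down at 4.4 m → arm 4.4 m, τ = 111 × 4.4 = 488.4 N·m counterclockwise.
Paint can: 4.67 × 10 = 46.7 N down at 0.59 m → arm 0.59 m, τ = 46.7 × 0.59 = 27.55 N·m counterclockwise.
Sandbag: 9.2 × 10 = 92 N down at 1.73 m → arm 1.73 m, τ = 92 × 1.73 = 159.2 N·m counterclockwise.
Speaker: 7.02 × 10 = 70.2 N down at 3.71 m → arm 3.71 m, τ = 70.2 × 3.71 = 260.4 N·m counterclockwise.
Net moment of the loads = 935.5 N·m counterclockwise.
The upward force F acts at the left end, arm 6 m, giving F × 6 clockwise.
For rotational equilibrium, F × 6 = 935.5, so F = 935.5 / 6 = 156 N.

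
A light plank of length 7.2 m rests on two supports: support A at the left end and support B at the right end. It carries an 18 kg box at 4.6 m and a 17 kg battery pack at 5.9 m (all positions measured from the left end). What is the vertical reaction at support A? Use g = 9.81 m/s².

Take moments about support B.
Box: 18 × 9.81 = 176.6 N down at 4.6 m → arm 2.6 m, τ = 176.6 × 2.6 = 459.2 N·m counterclockwise.
Battery pack: 17 × 9.81 = 166.8 N down at 5.9 m → arm 1.3 m, τ = 166.8 × 1.3 = 216.8 N·m counterclockwise.
Net load moment about support B = 676 N·m counterclockwise.
Reaction R at support A is upward at 0 m, arm 7.2 m → moment R × 7.2 clockwise.
Balancing moments: R × 7.2 = 676, giving R = 93.9 N.

R_A ≈ 93.9 N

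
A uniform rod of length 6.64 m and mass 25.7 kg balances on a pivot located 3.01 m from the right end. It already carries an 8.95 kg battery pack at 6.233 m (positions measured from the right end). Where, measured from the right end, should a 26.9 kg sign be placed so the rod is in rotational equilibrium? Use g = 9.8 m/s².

x ≈ 1.64 m from the right end

Take moments about the pivot (at 3.01 m from the right end).
Beam weight: 25.7 × 9.8 = 251.9 N down at 3.32 m → arm 0.31 m, τ = 251.9 × 0.31 = 78.09 N·m counterclockwise.
Battery pack: 8.95 × 9.8 = 87.71 N down at 6.233 m → arm 3.223 m, τ = 87.71 × 3.223 = 282.7 N·m counterclockwise.
Net moment of existing loads = 360.8 N·m counterclockwise.
The sign weighs 26.9 × 9.8 = 263.6 N and must supply an equal clockwise moment, so its lever arm about the pivot is 360.8 / 263.6 = 1.37 m.
That puts it at 3.01 − 1.37 = 1.64 m from the right end.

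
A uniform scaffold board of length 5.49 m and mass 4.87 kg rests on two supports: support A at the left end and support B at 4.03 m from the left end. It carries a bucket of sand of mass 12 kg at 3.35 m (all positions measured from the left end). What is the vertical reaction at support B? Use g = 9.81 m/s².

Taking torques about support A:
Beam weight: 4.87 × 9.81 = 47.77 N down at 2.745 m → arm 2.745 m, τ = 47.77 × 2.745 = 131.1 N·m clockwise.
Bucket of sand: 12 × 9.81 = 117.7 N down at 3.35 m → arm 3.35 m, τ = 117.7 × 3.35 = 394.3 N·m clockwise.
Net load moment about support A = 525.4 N·m clockwise.
Reaction R at support B is upward at 4.03 m, arm 4.03 m → moment R × 4.03 counterclockwise.
For rotational equilibrium, R × 4.03 = 525.4, so R = 130 N.

R_B ≈ 130 N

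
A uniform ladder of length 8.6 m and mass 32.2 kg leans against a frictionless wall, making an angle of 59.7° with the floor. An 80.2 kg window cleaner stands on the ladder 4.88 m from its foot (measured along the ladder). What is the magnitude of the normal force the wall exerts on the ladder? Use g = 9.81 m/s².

Take moments about the foot of the ladder.
Ladder weight 32.2×9.81 = 315.9 N acts at 4.3 m along the ladder; its horizontal arm is 4.3·cos59.7° = 2.169 m → τ = 685.2 N·m clockwise.
Window cleaner: 80.2×9.81 = 786.8 N at 4.88 m → arm 2.462 m → τ = 1937 N·m clockwise.
Wall normal N acts horizontally at the top; its moment arm is the height L sinθ = 8.6·sin59.7° = 7.425 m, counterclockwise.
For rotational equilibrium, N × 7.425 = 2622, so N = 353 N.

N_wall ≈ 353 N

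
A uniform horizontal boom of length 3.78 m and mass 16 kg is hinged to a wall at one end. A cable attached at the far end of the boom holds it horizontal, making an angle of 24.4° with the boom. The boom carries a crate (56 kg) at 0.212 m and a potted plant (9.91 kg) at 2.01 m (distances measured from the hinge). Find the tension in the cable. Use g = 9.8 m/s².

Choose the hinge as the axis so the unknown hinge reaction has zero arm there.
Beam weight: 16 × 9.8 = 156.8 N down at 1.89 m → arm 1.89 m, τ = 156.8 × 1.89 = 296.4 N·m clockwise.
Crate: 56 × 9.8 = 548.8 N down at 0.212 m → arm 0.212 m, τ = 548.8 × 0.212 = 116.3 N·m clockwise.
Potted plant: 9.91 × 9.8 = 97.12 N down at 2.01 m → arm 2.01 m, τ = 97.12 × 2.01 = 195.2 N·m clockwise.
Total clockwise load moment = 607.9 N·m.
The cable tension T acts at 3.78 m; only its component perpendicular to the boom, T sinθ, produces torque. sin 24.4° = 0.4131.
Balancing moments: T × 3.78 × 0.4131 = 607.9, giving T = 607.9 / 1.562 = 389 N.

T ≈ 389 N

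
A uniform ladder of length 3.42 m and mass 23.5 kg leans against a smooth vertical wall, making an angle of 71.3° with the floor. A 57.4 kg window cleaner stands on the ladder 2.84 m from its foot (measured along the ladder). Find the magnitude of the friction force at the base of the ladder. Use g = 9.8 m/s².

Sum moments about the foot of the ladder (the floor normal and friction both act there and drop out).
Ladder weight 23.5×9.8 = 230.3 N acts at 1.71 m along the ladder; its horizontal arm is 1.71·cos71.3° = 0.5482 m → τ = 126.3 N·m clockwise.
Window cleaner: 57.4×9.8 = 562.5 N at 2.84 m → arm 0.9105 m → τ = 512.2 N·m clockwise.
Wall normal N acts horizontally at the top; its moment arm is the height L sinθ = 3.42·sin71.3° = 3.239 m, counterclockwise.
For rotational equilibrium, N × 3.239 = 638.5, so N = 197 N.
ΣFx = 0: friction at the foot balances the wall's push, so f = N_wall = 197 N.

f ≈ 197 N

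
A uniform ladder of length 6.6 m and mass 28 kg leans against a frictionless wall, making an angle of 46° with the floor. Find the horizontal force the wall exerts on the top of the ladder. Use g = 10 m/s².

Choose the foot of the ladder as the axis so the floor normal and friction both act there and drop out.
Ladder weight 28×10 = 280 N acts at 3.3 m along the ladder; its horizontal arm is 3.3·cos46° = 2.292 m → τ = 641.8 N·m clockwise.
Wall normal N acts horizontally at the top; its moment arm is the height L sinθ = 6.6·sin46° = 4.748 m, counterclockwise.
Setting net torque to zero: N × 4.748 = 641.8 → N = 135 N.

N_wall ≈ 135 N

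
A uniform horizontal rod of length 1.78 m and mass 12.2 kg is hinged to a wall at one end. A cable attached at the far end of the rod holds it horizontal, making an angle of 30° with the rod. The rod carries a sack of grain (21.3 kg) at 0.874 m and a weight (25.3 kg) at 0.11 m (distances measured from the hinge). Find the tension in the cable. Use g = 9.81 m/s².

T ≈ 356 N

Sum moments about the hinge (the unknown hinge reaction has zero arm there).
Beam weight: 12.2 × 9.81 = 119.7 N down at 0.89 m → arm 0.89 m, τ = 119.7 × 0.89 = 106.5 N·m clockwise.
Sack of grain: 21.3 × 9.81 = 209 N down at 0.874 m → arm 0.874 m, τ = 209 × 0.874 = 182.7 N·m clockwise.
Weight: 25.3 × 9.81 = 248.2 N down at 0.11 m → arm 0.11 m, τ = 248.2 × 0.11 = 27.3 N·m clockwise.
Total clockwise load moment = 316.5 N·m.
The cable tension T acts at 1.78 m; only its component perpendicular to the rod, T sinθ, produces torque. sin 30° = 0.5.
Balancing moments: T × 1.78 × 0.5 = 316.5, giving T = 316.5 / 0.89 = 356 N.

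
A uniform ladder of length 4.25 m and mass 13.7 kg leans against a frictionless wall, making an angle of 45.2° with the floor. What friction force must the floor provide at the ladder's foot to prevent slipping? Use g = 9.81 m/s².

f ≈ 66.7 N

Sum moments about the foot of the ladder (the floor normal and friction both act there and drop out).
Ladder weight 13.7×9.81 = 134.4 N acts at 2.125 m along the ladder; its horizontal arm is 2.125·cos45.2° = 1.497 m → τ = 201.2 N·m clockwise.
Wall normal N acts horizontally at the top; its moment arm is the height L sinθ = 4.25·sin45.2° = 3.016 m, counterclockwise.
Balancing moments: N × 3.016 = 201.2, giving N = 66.7 N.
ΣFx = 0: friction at the foot balances the wall's push, so f = N_wall = 66.7 N.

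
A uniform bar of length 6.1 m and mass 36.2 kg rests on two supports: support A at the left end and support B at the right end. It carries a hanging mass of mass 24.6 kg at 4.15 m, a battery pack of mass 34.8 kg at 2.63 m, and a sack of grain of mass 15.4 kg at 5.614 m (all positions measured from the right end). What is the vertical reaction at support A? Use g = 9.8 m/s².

R_A ≈ 627 N

Choose support B as the axis so its reaction then has zero moment arm.
Beam weight: 36.2 × 9.8 = 354.8 N down at 3.05 m → arm 3.05 m, τ = 354.8 × 3.05 = 1082 N·m counterclockwise.
Hanging mass: 24.6 × 9.8 = 241.1 N down at 4.15 m → arm 4.15 m, τ = 241.1 × 4.15 = 1001 N·m counterclockwise.
Battery pack: 34.8 × 9.8 = 341 N down at 2.63 m → arm 2.63 m, τ = 341 × 2.63 = 896.8 N·m counterclockwise.
Sack of grain: 15.4 × 9.8 = 150.9 N down at 5.614 m → arm 5.614 m, τ = 150.9 × 5.614 = 847.2 N·m counterclockwise.
Net load moment about support B = 3827 N·m counterclockwise.
Reaction R at support A is upward at 6.1 m, arm 6.1 m → moment R × 6.1 clockwise.
For rotational equilibrium, R × 6.1 = 3827, so R = 627 N.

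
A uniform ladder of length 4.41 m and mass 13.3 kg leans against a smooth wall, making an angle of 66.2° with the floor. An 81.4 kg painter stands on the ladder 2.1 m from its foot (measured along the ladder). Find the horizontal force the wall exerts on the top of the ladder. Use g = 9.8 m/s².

Taking torques about the foot of the ladder:
Ladder weight 13.3×9.8 = 130.3 N acts at 2.205 m along the ladder; its horizontal arm is 2.205·cos66.2° = 0.8898 m → τ = 115.9 N·m clockwise.
Painter: 81.4×9.8 = 797.7 N at 2.1 m → arm 0.8474 m → τ = 676 N·m clockwise.
Wall normal N acts horizontally at the top; its moment arm is the height L sinθ = 4.41·sin66.2° = 4.035 m, counterclockwise.
For rotational equilibrium, N × 4.035 = 791.9, so N = 196 N.

N_wall ≈ 196 N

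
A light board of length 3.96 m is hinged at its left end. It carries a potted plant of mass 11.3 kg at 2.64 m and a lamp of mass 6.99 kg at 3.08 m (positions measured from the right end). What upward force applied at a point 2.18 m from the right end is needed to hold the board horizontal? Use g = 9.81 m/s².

Sum moments about the left end (the unknown pivot reaction has zero arm there).
Potted plant: 11.3 × 9.81 = 110.9 N down at 2.64 m → arm 1.32 m, τ = 110.9 × 1.32 = 146.4 N·m clockwise.
Lamp: 6.99 × 9.81 = 68.57 N down at 3.08 m → arm 0.88 m, τ = 68.57 × 0.88 = 60.34 N·m clockwise.
Net moment of the loads = 206.7 N·m clockwise.
The upward force F acts at a point 2.18 m from the right end, arm 1.78 m, giving F × 1.78 counterclockwise.
Balancing moments: F × 1.78 = 206.7, giving F = 206.7 / 1.78 = 116 N.

F ≈ 116 N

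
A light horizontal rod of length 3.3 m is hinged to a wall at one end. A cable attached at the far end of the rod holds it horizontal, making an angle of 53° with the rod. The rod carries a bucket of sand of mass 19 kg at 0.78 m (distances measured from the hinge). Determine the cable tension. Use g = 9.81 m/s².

T ≈ 55.2 N

Taking torques about the hinge:
Bucket of sand: 19 × 9.81 = 186.4 N down at 0.78 m → arm 0.78 m, τ = 186.4 × 0.78 = 145.4 N·m clockwise.
Total clockwise load moment = 145.4 N·m.
The cable tension T acts at 3.3 m; only its component perpendicular to the rod, T sinθ, produces torque. sin 53° = 0.7986.
Setting net torque to zero: T × 3.3 × 0.7986 = 145.4 → T = 145.4 / 2.635 = 55.2 N.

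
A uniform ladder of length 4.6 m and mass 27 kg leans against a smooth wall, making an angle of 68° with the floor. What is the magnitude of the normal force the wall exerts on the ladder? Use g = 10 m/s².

Sum moments about the foot of the ladder (the floor normal and friction both act there and drop out).
Ladder weight 27×10 = 270 N acts at 2.3 m along the ladder; its horizontal arm is 2.3·cos68° = 0.8616 m → τ = 232.6 N·m clockwise.
Wall normal N acts horizontally at the top; its moment arm is the height L sinθ = 4.6·sin68° = 4.265 m, counterclockwise.
Setting net torque to zero: N × 4.265 = 232.6 → N = 54.5 N.

N_wall ≈ 54.5 N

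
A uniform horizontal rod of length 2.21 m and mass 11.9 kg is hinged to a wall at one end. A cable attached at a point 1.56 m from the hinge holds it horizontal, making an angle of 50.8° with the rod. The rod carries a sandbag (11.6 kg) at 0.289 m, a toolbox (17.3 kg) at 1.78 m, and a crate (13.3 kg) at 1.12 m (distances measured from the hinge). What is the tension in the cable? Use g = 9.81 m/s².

T ≈ 505 N

Take moments about the hinge.
Beam weight: 11.9 × 9.81 = 116.7 N down at 1.105 m → arm 1.105 m, τ = 116.7 × 1.105 = 129 N·m clockwise.
Sandbag: 11.6 × 9.81 = 113.8 N down at 0.289 m → arm 0.289 m, τ = 113.8 × 0.289 = 32.89 N·m clockwise.
Toolbox: 17.3 × 9.81 = 169.7 N down at 1.78 m → arm 1.78 m, τ = 169.7 × 1.78 = 302.1 N·m clockwise.
Crate: 13.3 × 9.81 = 130.5 N down at 1.12 m → arm 1.12 m, τ = 130.5 × 1.12 = 146.2 N·m clockwise.
Total clockwise load moment = 610.2 N·m.
The cable tension T acts at 1.56 m; only its component perpendicular to the rod, T sinθ, produces torque. sin 50.8° = 0.7749.
Setting net torque to zero: T × 1.56 × 0.7749 = 610.2 → T = 610.2 / 1.209 = 505 N.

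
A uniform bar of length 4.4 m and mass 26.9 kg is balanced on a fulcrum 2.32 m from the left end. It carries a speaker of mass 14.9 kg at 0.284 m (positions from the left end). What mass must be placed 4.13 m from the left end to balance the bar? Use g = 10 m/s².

m ≈ 18.5 kg

Taking torques about the fulcrum (at 2.32 m from the left end):
Beam weight: 26.9 × 10 = 269 N down at 2.2 m → arm 0.12 m, τ = 269 × 0.12 = 32.28 N·m counterclockwise.
Speaker: 14.9 × 10 = 149 N down at 0.284 m → arm 2.036 m, τ = 149 × 2.036 = 303.4 N·m counterclockwise.
Net moment of known loads = 335.7 N·m counterclockwise.
An unknown mass m at 4.13 m has arm 1.81 m; its moment is m·g·1.81 clockwise.
Στ = 0 ⇒ m × 10 × 1.81 = 335.7 ⇒ m = 335.7 / (10 × 1.81) = 18.5 kg.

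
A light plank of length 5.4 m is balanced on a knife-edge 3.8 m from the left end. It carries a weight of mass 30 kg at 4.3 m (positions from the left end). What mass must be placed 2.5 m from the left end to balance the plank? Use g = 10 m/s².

Take moments about the knife-edge (at 3.8 m from the left end).
Weight: 30 × 10 = 300 N down at 4.3 m → arm 0.5 m, τ = 300 × 0.5 = 150 N·m clockwise.
Net moment of known loads = 150 N·m clockwise.
An unknown mass m at 2.5 m has arm 1.3 m; its moment is m·g·1.3 counterclockwise.
Setting net torque to zero: m × 10 × 1.3 = 150 → m = 150 / (10 × 1.3) = 11.5 kg.

m ≈ 11.5 kg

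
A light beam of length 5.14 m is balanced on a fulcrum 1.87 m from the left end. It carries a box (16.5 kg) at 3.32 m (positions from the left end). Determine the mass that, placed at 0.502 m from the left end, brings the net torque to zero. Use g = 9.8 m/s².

Take moments about the fulcrum (at 1.87 m from the left end).
Box: 16.5 × 9.8 = 161.7 N down at 3.32 m → arm 1.45 m, τ = 161.7 × 1.45 = 234.5 N·m clockwise.
Net moment of known loads = 234.5 N·m clockwise.
An unknown mass m at 0.502 m has arm 1.368 m; its moment is m·g·1.368 counterclockwise.
Στ = 0 ⇒ m × 9.8 × 1.368 = 234.5 ⇒ m = 234.5 / (9.8 × 1.368) = 17.5 kg.

m ≈ 17.5 kg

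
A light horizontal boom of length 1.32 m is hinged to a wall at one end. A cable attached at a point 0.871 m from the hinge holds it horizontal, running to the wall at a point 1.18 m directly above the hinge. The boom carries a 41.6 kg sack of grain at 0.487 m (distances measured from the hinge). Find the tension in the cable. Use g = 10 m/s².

Choose the hinge as the axis so the unknown hinge reaction has zero arm there.
Sack of grain: 41.6 × 10 = 416 N down at 0.487 m → arm 0.487 m, τ = 416 × 0.487 = 202.6 N·m clockwise.
Total clockwise load moment = 202.6 N·m.
The cable tension T acts at 0.871 m; only its component perpendicular to the boom, T sinθ, produces torque. sinθ = h/√(h²+d²) = 1.18/√(1.18²+0.871²) = 0.8046.
Balancing moments: T × 0.871 × 0.8046 = 202.6, giving T = 202.6 / 0.7008 = 289 N.

T ≈ 289 N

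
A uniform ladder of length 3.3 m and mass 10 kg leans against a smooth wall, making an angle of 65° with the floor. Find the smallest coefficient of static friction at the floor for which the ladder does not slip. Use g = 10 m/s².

Choose the foot of the ladder as the axis so the floor normal and friction both act there and drop out.
Ladder weight 10×10 = 100 N acts at 1.65 m along the ladder; its horizontal arm is 1.65·cos65° = 0.6973 m → τ = 69.73 N·m clockwise.
Wall normal N acts horizontally at the top; its moment arm is the height L sinθ = 3.3·sin65° = 2.991 m, counterclockwise.
For rotational equilibrium, N × 2.991 = 69.73, so N = 23.31 N.
ΣFx = 0 ⇒ f = N_wall = 23.31 N. ΣFy = 0 ⇒ N_floor = 100 N.
μ_min = f / N_floor = 23.31 / 100 = 0.233.

μ_min ≈ 0.233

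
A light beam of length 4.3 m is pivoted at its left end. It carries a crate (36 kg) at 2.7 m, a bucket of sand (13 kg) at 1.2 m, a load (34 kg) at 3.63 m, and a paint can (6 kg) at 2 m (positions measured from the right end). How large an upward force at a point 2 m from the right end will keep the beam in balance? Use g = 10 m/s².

Sum moments about the left end (the unknown pivot reaction has zero arm there).
Crate: 36 × 10 = 360 N down at 2.7 m → arm 1.6 m, τ = 360 × 1.6 = 576 N·m clockwise.
Bucket of sand: 13 × 10 = 130 N down at 1.2 m → arm 3.1 m, τ = 130 × 3.1 = 403 N·m clockwise.
Load: 34 × 10 = 340 N down at 3.63 m → arm 0.67 m, τ = 340 × 0.67 = 227.8 N·m clockwise.
Paint can: 6 × 10 = 60 N down at 2 m → arm 2.3 m, τ = 60 × 2.3 = 138 N·m clockwise.
Net moment of the loads = 1345 N·m clockwise.
The upward force F acts at a point 2 m from the right end, arm 2.3 m, giving F × 2.3 counterclockwise.
Setting net torque to zero: F × 2.3 = 1345 → F = 1345 / 2.3 = 585 N.

F ≈ 585 N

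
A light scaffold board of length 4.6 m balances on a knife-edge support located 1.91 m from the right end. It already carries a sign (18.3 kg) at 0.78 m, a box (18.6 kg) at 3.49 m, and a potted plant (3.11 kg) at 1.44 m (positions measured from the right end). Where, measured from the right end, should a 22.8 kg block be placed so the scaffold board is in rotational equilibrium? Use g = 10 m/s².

Take moments about the knife-edge support (at 1.91 m from the right end).
Sign: 18.3 × 10 = 183 N down at 0.78 m → arm 1.13 m, τ = 183 × 1.13 = 206.8 N·m clockwise.
Box: 18.6 × 10 = 186 N down at 3.49 m → arm 1.58 m, τ = 186 × 1.58 = 293.9 N·m counterclockwise.
Potted plant: 3.11 × 10 = 31.1 N down at 1.44 m → arm 0.47 m, τ = 31.1 × 0.47 = 14.62 N·m clockwise.
Net moment of existing loads = 72.48 N·m counterclockwise.
The block weighs 22.8 × 10 = 228 N and must supply an equal clockwise moment, so its lever arm about the knife-edge support is 72.48 / 228 = 0.318 m.
That puts it at 1.91 − 0.318 = 1.59 m from the right end.

x ≈ 1.59 m from the right end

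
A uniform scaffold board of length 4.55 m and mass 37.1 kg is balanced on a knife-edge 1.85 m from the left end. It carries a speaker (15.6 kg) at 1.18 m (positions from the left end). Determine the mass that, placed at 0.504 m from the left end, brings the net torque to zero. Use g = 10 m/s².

m ≈ 3.95 kg

Taking torques about the knife-edge (at 1.85 m from the left end):
Beam weight: 37.1 × 10 = 371 N down at 2.275 m → arm 0.425 m, τ = 371 × 0.425 = 157.7 N·m clockwise.
Speaker: 15.6 × 10 = 156 N down at 1.18 m → arm 0.67 m, τ = 156 × 0.67 = 104.5 N·m counterclockwise.
Net moment of known loads = 53.2 N·m clockwise.
An unknown mass m at 0.504 m has arm 1.346 m; its moment is m·g·1.346 counterclockwise.
For rotational equilibrium, m × 10 × 1.346 = 53.2, so m = 53.2 / (10 × 1.346) = 3.95 kg.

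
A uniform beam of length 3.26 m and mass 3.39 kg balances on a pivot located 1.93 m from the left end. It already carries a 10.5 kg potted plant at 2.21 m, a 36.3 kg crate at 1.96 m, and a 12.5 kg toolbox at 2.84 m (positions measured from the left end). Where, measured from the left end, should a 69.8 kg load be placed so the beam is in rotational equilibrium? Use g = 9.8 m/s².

Choose the pivot (at 1.93 m from the left end) as the axis so the support reaction has zero arm there.
Beam weight: 3.39 × 9.8 = 33.22 N down at 1.63 m → arm 0.3 m, τ = 33.22 × 0.3 = 9.966 N·m counterclockwise.
Potted plant: 10.5 × 9.8 = 102.9 N down at 2.21 m → arm 0.28 m, τ = 102.9 × 0.28 = 28.81 N·m clockwise.
Crate: 36.3 × 9.8 = 355.7 N down at 1.96 m → arm 0.03 m, τ = 355.7 × 0.03 = 10.67 N·m clockwise.
Toolbox: 12.5 × 9.8 = 122.5 N down at 2.84 m → arm 0.91 m, τ = 122.5 × 0.91 = 111.5 N·m clockwise.
Net moment of existing loads = 141 N·m clockwise.
The load weighs 69.8 × 9.8 = 684 N and must supply an equal counterclockwise moment, so its lever arm about the pivot is 141 / 684 = 0.206 m.
That puts it at 1.93 − 0.206 = 1.72 m from the left end.

x ≈ 1.72 m from the left end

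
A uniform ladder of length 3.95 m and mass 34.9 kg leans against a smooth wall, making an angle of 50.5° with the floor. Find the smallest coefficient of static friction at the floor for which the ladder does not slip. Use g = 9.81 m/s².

Take moments about the foot of the ladder.
Ladder weight 34.9×9.81 = 342.4 N acts at 1.975 m along the ladder; its horizontal arm is 1.975·cos50.5° = 1.256 m → τ = 430.1 N·m clockwise.
Wall normal N acts horizontally at the top; its moment arm is the height L sinθ = 3.95·sin50.5° = 3.048 m, counterclockwise.
Setting net torque to zero: N × 3.048 = 430.1 → N = 141.1 N.
ΣFx = 0 ⇒ f = N_wall = 141.1 N. ΣFy = 0 ⇒ N_floor = 342.4 N.
μ_min = f / N_floor = 141.1 / 342.4 = 0.412.

μ_min ≈ 0.412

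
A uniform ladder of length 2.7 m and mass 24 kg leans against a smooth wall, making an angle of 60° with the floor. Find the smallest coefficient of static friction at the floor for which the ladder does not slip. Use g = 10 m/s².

μ_min ≈ 0.289

Sum moments about the foot of the ladder (the floor normal and friction both act there and drop out).
Ladder weight 24×10 = 240 N acts at 1.35 m along the ladder; its horizontal arm is 1.35·cos60° = 0.675 m → τ = 162 N·m clockwise.
Wall normal N acts horizontally at the top; its moment arm is the height L sinθ = 2.7·sin60° = 2.338 m, counterclockwise.
Στ = 0 ⇒ N × 2.338 = 162 ⇒ N = 69.29 N.
ΣFx = 0 ⇒ f = N_wall = 69.29 N. ΣFy = 0 ⇒ N_floor = 240 N.
μ_min = f / N_floor = 69.29 / 240 = 0.289.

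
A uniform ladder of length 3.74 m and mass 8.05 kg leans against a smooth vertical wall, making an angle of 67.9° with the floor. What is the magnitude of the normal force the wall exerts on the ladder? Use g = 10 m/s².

N_wall ≈ 16.3 N

Taking torques about the foot of the ladder:
Ladder weight 8.05×10 = 80.5 N acts at 1.87 m along the ladder; its horizontal arm is 1.87·cos67.9° = 0.7035 m → τ = 56.63 N·m clockwise.
Wall normal N acts horizontally at the top; its moment arm is the height L sinθ = 3.74·sin67.9° = 3.465 m, counterclockwise.
Setting net torque to zero: N × 3.465 = 56.63 → N = 16.3 N.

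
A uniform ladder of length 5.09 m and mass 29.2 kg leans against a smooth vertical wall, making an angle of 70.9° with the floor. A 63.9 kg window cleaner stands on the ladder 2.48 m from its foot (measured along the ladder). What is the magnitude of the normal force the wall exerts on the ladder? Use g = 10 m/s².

N_wall ≈ 158 N

About the foot of the ladder:
Ladder weight 29.2×10 = 292 N acts at 2.545 m along the ladder; its horizontal arm is 2.545·cos70.9° = 0.8328 m → τ = 243.2 N·m clockwise.
Window cleaner: 63.9×10 = 639 N at 2.48 m → arm 0.8115 m → τ = 518.5 N·m clockwise.
Wall normal N acts horizontally at the top; its moment arm is the height L sinθ = 5.09·sin70.9° = 4.81 m, counterclockwise.
Στ = 0 ⇒ N × 4.81 = 761.7 ⇒ N = 158 N.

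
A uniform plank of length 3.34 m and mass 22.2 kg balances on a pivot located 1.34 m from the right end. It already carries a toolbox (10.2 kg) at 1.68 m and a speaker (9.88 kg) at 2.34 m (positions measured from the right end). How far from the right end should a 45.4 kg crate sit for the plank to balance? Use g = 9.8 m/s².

x ≈ 0.885 m from the right end

Sum moments about the pivot (at 1.34 m from the right end) (the support reaction has zero arm there).
Beam weight: 22.2 × 9.8 = 217.6 N down at 1.67 m → arm 0.33 m, τ = 217.6 × 0.33 = 71.81 N·m counterclockwise.
Toolbox: 10.2 × 9.8 = 99.96 N down at 1.68 m → arm 0.34 m, τ = 99.96 × 0.34 = 33.99 N·m counterclockwise.
Speaker: 9.88 × 9.8 = 96.82 N down at 2.34 m → arm 1 m, τ = 96.82 × 1 = 96.82 N·m counterclockwise.
Net moment of existing loads = 202.6 N·m counterclockwise.
The crate weighs 45.4 × 9.8 = 444.9 N and must supply an equal clockwise moment, so its lever arm about the pivot is 202.6 / 444.9 = 0.455 m.
That puts it at 1.34 − 0.455 = 0.885 m from the right end.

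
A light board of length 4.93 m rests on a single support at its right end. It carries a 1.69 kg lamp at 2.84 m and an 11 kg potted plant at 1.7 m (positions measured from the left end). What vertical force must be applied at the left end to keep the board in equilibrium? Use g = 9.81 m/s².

F ≈ 77.7 N

Take moments about the right end.
Lamp: 1.69 × 9.81 = 16.58 N down at 2.84 m → arm 2.09 m, τ = 16.58 × 2.09 = 34.65 N·m counterclockwise.
Potted plant: 11 × 9.81 = 107.9 N down at 1.7 m → arm 3.23 m, τ = 107.9 × 3.23 = 348.5 N·m counterclockwise.
Net moment of the loads = 383.1 N·m counterclockwise.
The upward force F acts at the left end, arm 4.93 m, giving F × 4.93 clockwise.
For rotational equilibrium, F × 4.93 = 383.1, so F = 383.1 / 4.93 = 77.7 N.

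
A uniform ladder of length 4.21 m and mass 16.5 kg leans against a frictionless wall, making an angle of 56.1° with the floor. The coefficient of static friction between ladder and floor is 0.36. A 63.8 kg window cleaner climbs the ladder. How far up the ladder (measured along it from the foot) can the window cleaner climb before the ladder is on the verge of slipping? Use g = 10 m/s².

d ≈ 2.29 m

About the foot of the ladder:
Ladder weight 16.5×10 = 165 N acts at 2.105 m along the ladder; its horizontal arm is 2.105·cos56.1° = 1.174 m → τ = 193.7 N·m clockwise.
Window cleaner weight 63.8×10 = 638 N at distance d → arm d·cos56.1° → τ = 638·d·0.5577 clockwise.
Wall normal N at the top has arm L sinθ = 3.494 m counterclockwise, so Στ = 0 gives N·3.494 = 193.7 + 355.8·d.
ΣFy = 0 ⇒ N_floor = 803 N, so the maximum friction is μ_s·N_floor = 0.36×803 = 289.1 N. ΣFx = 0 ⇒ N_wall = f, so at the slipping point N = 289.1 N.
Substituting: 289.1×3.494 = 193.7 + 355.8·d ⇒ d = (1010 − 193.7) / 355.8 = 2.29 m.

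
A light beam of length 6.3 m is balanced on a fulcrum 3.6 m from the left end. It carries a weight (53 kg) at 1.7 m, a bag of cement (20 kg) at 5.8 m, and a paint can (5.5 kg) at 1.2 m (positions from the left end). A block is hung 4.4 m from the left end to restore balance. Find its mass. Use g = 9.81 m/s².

m ≈ 87.4 kg

Sum moments about the fulcrum (at 3.6 m from the left end) (the support reaction has zero arm there).
Weight: 53 × 9.81 = 519.9 N down at 1.7 m → arm 1.9 m, τ = 519.9 × 1.9 = 987.8 N·m counterclockwise.
Bag of cement: 20 × 9.81 = 196.2 N down at 5.8 m → arm 2.2 m, τ = 196.2 × 2.2 = 431.6 N·m clockwise.
Paint can: 5.5 × 9.81 = 53.96 N down at 1.2 m → arm 2.4 m, τ = 53.96 × 2.4 = 129.5 N·m counterclockwise.
Net moment of known loads = 685.7 N·m counterclockwise.
An unknown mass m at 4.4 m has arm 0.8 m; its moment is m·g·0.8 clockwise.
Στ = 0 ⇒ m × 9.81 × 0.8 = 685.7 ⇒ m = 685.7 / (9.81 × 0.8) = 87.4 kg.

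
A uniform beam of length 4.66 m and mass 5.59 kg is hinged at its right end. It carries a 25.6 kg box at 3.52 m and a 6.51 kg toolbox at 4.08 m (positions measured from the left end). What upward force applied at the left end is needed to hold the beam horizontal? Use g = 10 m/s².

Choose the right end as the axis so the unknown pivot reaction has zero arm there.
Beam weight: 5.59 × 10 = 55.9 N down at 2.33 m → arm 2.33 m, τ = 55.9 × 2.33 = 130.2 N·m counterclockwise.
Box: 25.6 × 10 = 256 N down at 3.52 m → arm 1.14 m, τ = 256 × 1.14 = 291.8 N·m counterclockwise.
Toolbox: 6.51 × 10 = 65.1 N down at 4.08 m → arm 0.58 m, τ = 65.1 × 0.58 = 37.76 N·m counterclockwise.
Net moment of the loads = 459.8 N·m counterclockwise.
The upward force F acts at the left end, arm 4.66 m, giving F × 4.66 clockwise.
Στ = 0 ⇒ F × 4.66 = 459.8 ⇒ F = 459.8 / 4.66 = 98.7 N.

F ≈ 98.7 N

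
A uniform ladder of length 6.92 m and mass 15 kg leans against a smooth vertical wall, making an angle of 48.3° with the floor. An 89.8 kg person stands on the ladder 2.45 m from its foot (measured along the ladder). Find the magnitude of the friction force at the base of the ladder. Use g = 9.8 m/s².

Take moments about the foot of the ladder.
Ladder weight 15×9.8 = 147 N acts at 3.46 m along the ladder; its horizontal arm is 3.46·cos48.3° = 2.302 m → τ = 338.4 N·m clockwise.
Person: 89.8×9.8 = 880 N at 2.45 m → arm 1.63 m → τ = 1434 N·m clockwise.
Wall normal N acts horizontally at the top; its moment arm is the height L sinθ = 6.92·sin48.3° = 5.167 m, counterclockwise.
Στ = 0 ⇒ N × 5.167 = 1772 ⇒ N = 343 N.
ΣFx = 0: friction at the foot balances the wall's push, so f = N_wall = 343 N.

f ≈ 343 N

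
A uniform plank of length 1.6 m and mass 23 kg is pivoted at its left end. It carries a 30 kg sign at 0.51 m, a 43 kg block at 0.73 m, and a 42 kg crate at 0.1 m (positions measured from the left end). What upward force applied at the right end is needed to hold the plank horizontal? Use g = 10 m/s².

F ≈ 433 N

Sum moments about the left end (the unknown pivot reaction has zero arm there).
Beam weight: 23 × 10 = 230 N down at 0.8 m → arm 0.8 m, τ = 230 × 0.8 = 184 N·m clockwise.
Sign: 30 × 10 = 300 N down at 0.51 m → arm 0.51 m, τ = 300 × 0.51 = 153 N·m clockwise.
Block: 43 × 10 = 430 N down at 0.73 m → arm 0.73 m, τ = 430 × 0.73 = 313.9 N·m clockwise.
Crate: 42 × 10 = 420 N down at 0.1 m → arm 0.1 m, τ = 420 × 0.1 = 42 N·m clockwise.
Net moment of the loads = 692.9 N·m clockwise.
The upward force F acts at the right end, arm 1.6 m, giving F × 1.6 counterclockwise.
Setting net torque to zero: F × 1.6 = 692.9 → F = 692.9 / 1.6 = 433 N.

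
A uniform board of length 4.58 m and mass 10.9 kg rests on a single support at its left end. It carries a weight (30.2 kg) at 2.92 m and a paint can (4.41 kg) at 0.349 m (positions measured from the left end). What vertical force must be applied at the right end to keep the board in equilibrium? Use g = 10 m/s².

About the left end:
Beam weight: 10.9 × 10 = 109 N down at 2.29 m → arm 2.29 m, τ = 109 × 2.29 = 249.6 N·m clockwise.
Weight: 30.2 × 10 = 302 N down at 2.92 m → arm 2.92 m, τ = 302 × 2.92 = 881.8 N·m clockwise.
Paint can: 4.41 × 10 = 44.1 N down at 0.349 m → arm 0.349 m, τ = 44.1 × 0.349 = 15.39 N·m clockwise.
Net moment of the loads = 1147 N·m clockwise.
The upward force F acts at the right end, arm 4.58 m, giving F × 4.58 counterclockwise.
For rotational equilibrium, F × 4.58 = 1147, so F = 1147 / 4.58 = 250 N.

F ≈ 250 N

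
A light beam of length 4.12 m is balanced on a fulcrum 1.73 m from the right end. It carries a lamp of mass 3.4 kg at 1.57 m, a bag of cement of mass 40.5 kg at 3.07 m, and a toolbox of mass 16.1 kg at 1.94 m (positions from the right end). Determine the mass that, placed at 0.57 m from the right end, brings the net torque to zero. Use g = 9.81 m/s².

Sum moments about the fulcrum (at 1.73 m from the right end) (the support reaction has zero arm there).
Lamp: 3.4 × 9.81 = 33.35 N down at 1.57 m → arm 0.16 m, τ = 33.35 × 0.16 = 5.336 N·m clockwise.
Bag of cement: 40.5 × 9.81 = 397.3 N down at 3.07 m → arm 1.34 m, τ = 397.3 × 1.34 = 532.4 N·m counterclockwise.
Toolbox: 16.1 × 9.81 = 157.9 N down at 1.94 m → arm 0.21 m, τ = 157.9 × 0.21 = 33.16 N·m counterclockwise.
Net moment of known loads = 560.2 N·m counterclockwise.
An unknown mass m at 0.57 m has arm 1.16 m; its moment is m·g·1.16 clockwise.
Στ = 0 ⇒ m × 9.81 × 1.16 = 560.2 ⇒ m = 560.2 / (9.81 × 1.16) = 49.2 kg.

m ≈ 49.2 kg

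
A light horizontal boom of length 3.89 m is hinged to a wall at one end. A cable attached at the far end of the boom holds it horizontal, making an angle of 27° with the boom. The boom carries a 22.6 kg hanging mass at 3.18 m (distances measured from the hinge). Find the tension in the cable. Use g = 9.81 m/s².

T ≈ 399 N

Taking torques about the hinge:
Hanging mass: 22.6 × 9.81 = 221.7 N down at 3.18 m → arm 3.18 m, τ = 221.7 × 3.18 = 705 N·m clockwise.
Total clockwise load moment = 705 N·m.
The cable tension T acts at 3.89 m; only its component perpendicular to the boom, T sinθ, produces torque. sin 27° = 0.454.
For rotational equilibrium, T × 3.89 × 0.454 = 705, so T = 705 / 1.766 = 399 N.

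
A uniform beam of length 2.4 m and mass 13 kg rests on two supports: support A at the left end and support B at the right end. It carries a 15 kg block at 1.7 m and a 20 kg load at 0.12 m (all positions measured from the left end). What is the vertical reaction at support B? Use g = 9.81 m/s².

R_B ≈ 178 N

About support A:
Beam weight: 13 × 9.81 = 127.5 N down at 1.2 m → arm 1.2 m, τ = 127.5 × 1.2 = 153 N·m clockwise.
Block: 15 × 9.81 = 147.2 N down at 1.7 m → arm 1.7 m, τ = 147.2 × 1.7 = 250.2 N·m clockwise.
Load: 20 × 9.81 = 196.2 N down at 0.12 m → arm 0.12 m, τ = 196.2 × 0.12 = 23.54 N·m clockwise.
Net load moment about support A = 426.7 N·m clockwise.
Reaction R at support B is upward at 2.4 m, arm 2.4 m → moment R × 2.4 counterclockwise.
For rotational equilibrium, R × 2.4 = 426.7, so R = 178 N.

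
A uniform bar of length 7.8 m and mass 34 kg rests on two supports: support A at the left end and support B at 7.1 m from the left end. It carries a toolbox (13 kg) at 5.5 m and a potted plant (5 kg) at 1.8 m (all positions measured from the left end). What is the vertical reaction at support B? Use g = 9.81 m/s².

About support A:
Beam weight: 34 × 9.81 = 333.5 N down at 3.9 m → arm 3.9 m, τ = 333.5 × 3.9 = 1301 N·m clockwise.
Toolbox: 13 × 9.81 = 127.5 N down at 5.5 m → arm 5.5 m, τ = 127.5 × 5.5 = 701.2 N·m clockwise.
Potted plant: 5 × 9.81 = 49.05 N down at 1.8 m → arm 1.8 m, τ = 49.05 × 1.8 = 88.29 N·m clockwise.
Net load moment about support A = 2090 N·m clockwise.
Reaction R at support B is upward at 7.1 m, arm 7.1 m → moment R × 7.1 counterclockwise.
For rotational equilibrium, R × 7.1 = 2090, so R = 294 N.

R_B ≈ 294 N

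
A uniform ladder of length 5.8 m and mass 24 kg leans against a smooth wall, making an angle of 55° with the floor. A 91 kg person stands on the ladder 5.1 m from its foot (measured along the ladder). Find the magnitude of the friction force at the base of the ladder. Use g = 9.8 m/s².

f ≈ 631 N

Choose the foot of the ladder as the axis so the floor normal and friction both act there and drop out.
Ladder weight 24×9.8 = 235.2 N acts at 2.9 m along the ladder; its horizontal arm is 2.9·cos55° = 1.663 m → τ = 391.1 N·m clockwise.
Person: 91×9.8 = 891.8 N at 5.1 m → arm 2.925 m → τ = 2609 N·m clockwise.
Wall normal N acts horizontally at the top; its moment arm is the height L sinθ = 5.8·sin55° = 4.751 m, counterclockwise.
Στ = 0 ⇒ N × 4.751 = 3000 ⇒ N = 631 N.
ΣFx = 0: friction at the foot balances the wall's push, so f = N_wall = 631 N.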